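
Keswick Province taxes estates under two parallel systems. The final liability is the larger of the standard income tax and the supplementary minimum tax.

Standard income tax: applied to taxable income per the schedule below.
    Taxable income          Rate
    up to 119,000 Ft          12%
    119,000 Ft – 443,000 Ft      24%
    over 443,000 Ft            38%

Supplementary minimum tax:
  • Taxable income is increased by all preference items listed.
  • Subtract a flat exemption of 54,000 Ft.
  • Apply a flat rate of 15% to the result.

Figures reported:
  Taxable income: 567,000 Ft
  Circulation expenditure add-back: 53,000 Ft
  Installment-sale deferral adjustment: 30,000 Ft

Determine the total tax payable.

Standard income tax:
  119,000 Ft × 12% = 14,280 Ft
  324,000 Ft × 24% = 77,760 Ft
  124,000 Ft × 38% = 47,120 Ft
  → 139,160 Ft

Supplementary minimum tax:
  Adjusted income: 567,000 Ft + 53,000 Ft + 30,000 Ft = 650,000 Ft
  Less exemption 54,000 Ft → base 596,000 Ft
  596,000 Ft × 15% = 89,400 Ft

139,160 Ft > 89,400 Ft, so the standard income tax governs.

139,160 Ft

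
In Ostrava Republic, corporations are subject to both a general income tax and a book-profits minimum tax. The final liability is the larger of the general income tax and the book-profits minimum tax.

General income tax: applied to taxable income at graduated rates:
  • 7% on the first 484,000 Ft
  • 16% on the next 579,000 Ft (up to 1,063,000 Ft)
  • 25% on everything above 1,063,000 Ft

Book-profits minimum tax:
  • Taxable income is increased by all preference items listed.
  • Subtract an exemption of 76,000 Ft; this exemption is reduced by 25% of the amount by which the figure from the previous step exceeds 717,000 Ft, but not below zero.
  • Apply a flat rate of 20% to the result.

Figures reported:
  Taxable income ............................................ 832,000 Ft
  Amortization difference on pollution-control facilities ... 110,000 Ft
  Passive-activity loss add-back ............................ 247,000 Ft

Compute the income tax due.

Book-profits minimum tax:
  Adjusted income: 832,000 Ft + 110,000 Ft + 247,000 Ft = 1,189,000 Ft
  Exemption: 25% × (1,189,000 Ft − 717,000 Ft) = 118,000 Ft ≥ 76,000 Ft, so the exemption is fully phased out
  Base: 1,189,000 Ft − 0 Ft = 1,189,000 Ft
  1,189,000 Ft × 20% = 237,800 Ft

General income tax:
  484,000 Ft × 7% = 33,880 Ft
  348,000 Ft × 16% = 55,680 Ft
  → 89,560 Ft

237,800 Ft > 89,560 Ft, so the book-profits minimum tax is the binding amount.

237,800 Ft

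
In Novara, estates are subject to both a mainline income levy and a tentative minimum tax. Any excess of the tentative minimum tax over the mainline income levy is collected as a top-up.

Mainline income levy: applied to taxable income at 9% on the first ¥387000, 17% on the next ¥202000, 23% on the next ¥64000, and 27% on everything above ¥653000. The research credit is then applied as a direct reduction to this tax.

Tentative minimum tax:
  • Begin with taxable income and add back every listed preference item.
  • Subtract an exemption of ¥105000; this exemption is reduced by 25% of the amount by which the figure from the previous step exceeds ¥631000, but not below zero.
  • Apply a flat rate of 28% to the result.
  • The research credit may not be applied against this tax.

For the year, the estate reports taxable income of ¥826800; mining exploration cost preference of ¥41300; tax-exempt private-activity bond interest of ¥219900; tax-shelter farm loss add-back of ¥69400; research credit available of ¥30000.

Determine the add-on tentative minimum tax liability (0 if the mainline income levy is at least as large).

Tentative minimum tax:
  Adjusted income: ¥826800 + ¥41300 + ¥219900 + ¥69400 = ¥1157400
  Exemption: 25% × (¥1157400 − ¥631000) = ¥131600 ≥ ¥105000, so the exemption is fully phased out
  Base: ¥1157400 − ¥0 = ¥1157400
  ¥1157400 × 28% = ¥324072

Mainline income levy:
  ¥387000 × 9% = ¥34830
  ¥202000 × 17% = ¥34340
  ¥64000 × 23% = ¥14720
  ¥173800 × 27% = ¥46926
  → ¥130816
  Less research credit ¥30000 → ¥100816

Excess of tentative minimum tax over mainline income levy: ¥324072 − ¥100816 = ¥223256.

¥223256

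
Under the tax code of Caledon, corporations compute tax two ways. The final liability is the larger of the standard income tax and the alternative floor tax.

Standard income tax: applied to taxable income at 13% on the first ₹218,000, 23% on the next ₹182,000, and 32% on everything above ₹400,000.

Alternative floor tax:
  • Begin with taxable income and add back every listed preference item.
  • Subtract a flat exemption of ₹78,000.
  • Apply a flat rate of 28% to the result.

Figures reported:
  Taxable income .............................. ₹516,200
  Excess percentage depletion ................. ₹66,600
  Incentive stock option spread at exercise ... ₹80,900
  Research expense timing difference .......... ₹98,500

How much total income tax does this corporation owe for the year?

Standard income tax:
  ₹218,000 × 13% = ₹28,340
  ₹182,000 × 23% = ₹41,860
  ₹116,200 × 32% = ₹37,184
  → ₹107,384

Alternative floor tax:
  Adjusted income: ₹516,200 + ₹66,600 + ₹80,900 + ₹98,500 = ₹762,200
  Less exemption ₹78,000 → base ₹684,200
  ₹684,200 × 28% = ₹191,576

₹191,576 > ₹107,384, so the alternative floor tax is the binding amount.

₹191,576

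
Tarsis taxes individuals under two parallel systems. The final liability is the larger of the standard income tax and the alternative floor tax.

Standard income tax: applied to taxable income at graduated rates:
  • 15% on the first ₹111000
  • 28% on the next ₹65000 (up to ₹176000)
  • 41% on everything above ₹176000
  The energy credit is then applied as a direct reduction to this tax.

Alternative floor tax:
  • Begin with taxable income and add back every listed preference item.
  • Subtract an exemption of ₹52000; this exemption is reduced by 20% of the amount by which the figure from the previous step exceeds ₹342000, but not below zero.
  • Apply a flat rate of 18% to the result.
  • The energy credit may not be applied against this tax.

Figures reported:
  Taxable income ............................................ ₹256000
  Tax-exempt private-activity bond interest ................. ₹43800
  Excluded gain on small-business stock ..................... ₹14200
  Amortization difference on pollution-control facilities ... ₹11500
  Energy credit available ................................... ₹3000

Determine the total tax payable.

₹64650

Standard income tax:
  ₹111000 × 15% = ₹16650
  ₹65000 × 28% = ₹18200
  ₹80000 × 41% = ₹32800
  → ₹67650
  Less energy credit ₹3000 → ₹64650

Alternative floor tax:
  Adjusted income: ₹256000 + ₹43800 + ₹14200 + ₹11500 = ₹325500
  Exemption: ₹325500 ≤ ₹342000, so full ₹52000 applies
  Base: ₹325500 − ₹52000 = ₹273500
  ₹273500 × 18% = ₹49230

₹64650 > ₹49230, so the standard income tax governs.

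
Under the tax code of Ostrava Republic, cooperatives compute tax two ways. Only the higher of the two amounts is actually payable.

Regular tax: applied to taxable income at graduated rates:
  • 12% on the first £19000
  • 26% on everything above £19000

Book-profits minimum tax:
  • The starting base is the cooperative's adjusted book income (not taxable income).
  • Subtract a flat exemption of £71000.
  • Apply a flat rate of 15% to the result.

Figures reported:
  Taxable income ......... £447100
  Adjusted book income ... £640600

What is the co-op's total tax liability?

Book-profits minimum tax:
  Base (adjusted book income): £640600
  Less exemption £71000 → base £569600
  £569600 × 15% = £85440

Regular tax:
  £19000 × 12% = £2280
  £428100 × 26% = £111306
  → £113586

£113586 > £85440, so the regular tax governs.

£113586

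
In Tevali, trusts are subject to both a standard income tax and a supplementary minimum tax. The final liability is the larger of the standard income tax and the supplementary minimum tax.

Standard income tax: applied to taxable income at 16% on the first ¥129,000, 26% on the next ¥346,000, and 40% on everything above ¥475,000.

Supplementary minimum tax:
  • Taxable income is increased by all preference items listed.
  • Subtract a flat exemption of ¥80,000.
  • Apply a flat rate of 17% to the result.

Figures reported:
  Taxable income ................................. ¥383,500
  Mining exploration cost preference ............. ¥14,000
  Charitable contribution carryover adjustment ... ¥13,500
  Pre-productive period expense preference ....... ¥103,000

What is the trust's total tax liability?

¥86,810

Supplementary minimum tax:
  Adjusted income: ¥383,500 + ¥14,000 + ¥13,500 + ¥103,000 = ¥514,000
  Less exemption ¥80,000 → base ¥434,000
  ¥434,000 × 17% = ¥73,780

Standard income tax:
  ¥129,000 × 16% = ¥20,640
  ¥254,500 × 26% = ¥66,170
  → ¥86,810

¥86,810 > ¥73,780, so the standard income tax governs.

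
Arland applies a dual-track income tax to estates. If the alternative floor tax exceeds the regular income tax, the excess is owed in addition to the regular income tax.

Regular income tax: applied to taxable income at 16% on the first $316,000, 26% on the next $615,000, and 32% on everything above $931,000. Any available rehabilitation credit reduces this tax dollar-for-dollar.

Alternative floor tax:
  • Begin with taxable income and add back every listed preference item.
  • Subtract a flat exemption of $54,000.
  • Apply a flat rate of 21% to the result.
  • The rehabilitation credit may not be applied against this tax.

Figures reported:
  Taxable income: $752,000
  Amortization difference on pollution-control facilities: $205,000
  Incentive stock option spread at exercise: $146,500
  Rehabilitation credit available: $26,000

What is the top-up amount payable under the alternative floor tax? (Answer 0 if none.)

Regular income tax:
  $316,000 × 16% = $50,560
  $436,000 × 26% = $113,360
  → $163,920
  Less rehabilitation credit $26,000 → $137,920

Alternative floor tax:
  Adjusted income: $752,000 + $205,000 + $146,500 = $1,103,500
  Less exemption $54,000 → base $1,049,500
  $1,049,500 × 21% = $220,395

Excess of alternative floor tax over regular income tax: $220,395 − $137,920 = $82,475.

$82,475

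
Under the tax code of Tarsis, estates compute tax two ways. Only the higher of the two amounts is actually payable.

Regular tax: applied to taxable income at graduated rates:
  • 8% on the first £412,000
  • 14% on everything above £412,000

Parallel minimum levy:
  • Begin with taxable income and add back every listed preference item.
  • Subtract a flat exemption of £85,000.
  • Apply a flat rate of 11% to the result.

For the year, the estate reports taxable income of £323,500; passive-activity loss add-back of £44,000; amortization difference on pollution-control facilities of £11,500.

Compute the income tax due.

£32,340

Parallel minimum levy:
  Adjusted income: £323,500 + £44,000 + £11,500 = £379,000
  Less exemption £85,000 → base £294,000
  £294,000 × 11% = £32,340

Regular tax:
  £323,500 × 8% = £25,880

£32,340 > £25,880, so the parallel minimum levy is the binding amount.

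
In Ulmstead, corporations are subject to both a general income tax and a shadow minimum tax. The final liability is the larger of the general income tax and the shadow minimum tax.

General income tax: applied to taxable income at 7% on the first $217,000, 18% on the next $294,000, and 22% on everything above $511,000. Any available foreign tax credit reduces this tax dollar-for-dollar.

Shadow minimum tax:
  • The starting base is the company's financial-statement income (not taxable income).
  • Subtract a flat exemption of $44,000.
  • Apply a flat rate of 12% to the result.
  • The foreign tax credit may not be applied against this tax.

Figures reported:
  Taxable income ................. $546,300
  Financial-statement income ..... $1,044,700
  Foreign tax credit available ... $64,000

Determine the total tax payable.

Shadow minimum tax:
  Base (financial-statement income): $1,044,700
  Less exemption $44,000 → base $1,000,700
  $1,000,700 × 12% = $120,084

General income tax:
  $217,000 × 7% = $15,190
  $294,000 × 18% = $52,920
  $35,300 × 22% = $7,766
  → $75,876
  Less foreign tax credit $64,000 → $11,876

$120,084 > $11,876, so the shadow minimum tax is the binding amount.

$120,084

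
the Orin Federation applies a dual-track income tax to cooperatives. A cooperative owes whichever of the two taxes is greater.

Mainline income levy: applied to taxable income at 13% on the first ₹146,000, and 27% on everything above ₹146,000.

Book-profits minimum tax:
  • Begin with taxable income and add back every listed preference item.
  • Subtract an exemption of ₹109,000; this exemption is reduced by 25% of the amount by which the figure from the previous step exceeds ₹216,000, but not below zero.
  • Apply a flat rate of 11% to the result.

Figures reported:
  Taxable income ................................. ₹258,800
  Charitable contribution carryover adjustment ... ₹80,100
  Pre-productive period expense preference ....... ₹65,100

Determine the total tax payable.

Book-profits minimum tax:
  Adjusted income: ₹258,800 + ₹80,100 + ₹65,100 = ₹404,000
  Exemption: ₹109,000 − 25% × (₹404,000 − ₹216,000) = ₹109,000 − ₹47,000 = ₹62,000
  Base: ₹404,000 − ₹62,000 = ₹342,000
  ₹342,000 × 11% = ₹37,620

Mainline income levy:
  ₹146,000 × 13% = ₹18,980
  ₹112,800 × 27% = ₹30,456
  → ₹49,436

₹49,436 > ₹37,620, so the mainline income levy governs.

₹49,436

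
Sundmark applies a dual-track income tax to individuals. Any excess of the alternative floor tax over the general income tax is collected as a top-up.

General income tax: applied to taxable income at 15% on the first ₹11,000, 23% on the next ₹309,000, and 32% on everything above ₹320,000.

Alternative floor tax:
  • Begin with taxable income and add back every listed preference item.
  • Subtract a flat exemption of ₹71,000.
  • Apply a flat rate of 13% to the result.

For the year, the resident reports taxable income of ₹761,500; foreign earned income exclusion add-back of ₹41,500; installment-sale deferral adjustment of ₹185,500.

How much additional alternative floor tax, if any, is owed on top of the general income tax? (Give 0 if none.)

₹0

Alternative floor tax:
  Adjusted income: ₹761,500 + ₹41,500 + ₹185,500 = ₹988,500
  Less exemption ₹71,000 → base ₹917,500
  ₹917,500 × 13% = ₹119,275

General income tax:
  ₹11,000 × 15% = ₹1,650
  ₹309,000 × 23% = ₹71,070
  ₹441,500 × 32% = ₹141,280
  → ₹214,000

₹119,275 ≤ ₹214,000, so no add-on is due.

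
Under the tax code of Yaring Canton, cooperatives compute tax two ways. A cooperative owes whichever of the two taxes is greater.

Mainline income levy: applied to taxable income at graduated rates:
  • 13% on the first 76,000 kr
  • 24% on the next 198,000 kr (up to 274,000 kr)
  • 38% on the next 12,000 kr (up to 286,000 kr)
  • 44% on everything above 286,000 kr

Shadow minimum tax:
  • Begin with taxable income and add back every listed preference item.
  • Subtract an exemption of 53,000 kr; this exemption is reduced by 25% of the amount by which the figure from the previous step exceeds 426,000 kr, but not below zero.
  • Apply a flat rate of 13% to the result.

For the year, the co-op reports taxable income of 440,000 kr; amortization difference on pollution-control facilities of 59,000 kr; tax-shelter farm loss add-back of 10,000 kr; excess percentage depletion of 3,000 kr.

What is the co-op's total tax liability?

Mainline income levy:
  76,000 kr × 13% = 9,880 kr
  198,000 kr × 24% = 47,520 kr
  12,000 kr × 38% = 4,560 kr
  154,000 kr × 44% = 67,760 kr
  → 129,720 kr

Shadow minimum tax:
  Adjusted income: 440,000 kr + 59,000 kr + 10,000 kr + 3,000 kr = 512,000 kr
  Exemption: 53,000 kr − 25% × (512,000 kr − 426,000 kr) = 53,000 kr − 21,500 kr = 31,500 kr
  Base: 512,000 kr − 31,500 kr = 480,500 kr
  480,500 kr × 13% = 62,465 kr

129,720 kr > 62,465 kr, so the mainline income levy governs.

129,720 kr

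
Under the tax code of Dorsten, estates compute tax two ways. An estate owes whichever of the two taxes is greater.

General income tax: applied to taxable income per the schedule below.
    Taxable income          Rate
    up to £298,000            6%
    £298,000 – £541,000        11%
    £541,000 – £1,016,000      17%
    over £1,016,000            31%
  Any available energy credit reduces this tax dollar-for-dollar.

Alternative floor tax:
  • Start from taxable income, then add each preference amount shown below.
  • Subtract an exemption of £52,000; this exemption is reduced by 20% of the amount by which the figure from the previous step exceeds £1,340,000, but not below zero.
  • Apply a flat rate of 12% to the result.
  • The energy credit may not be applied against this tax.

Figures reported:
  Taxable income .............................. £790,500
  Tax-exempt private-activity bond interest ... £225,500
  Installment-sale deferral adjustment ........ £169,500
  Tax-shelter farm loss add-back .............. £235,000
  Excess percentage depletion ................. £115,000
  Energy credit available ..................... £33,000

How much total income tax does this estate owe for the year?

General income tax:
  £298,000 × 6% = £17,880
  £243,000 × 11% = £26,730
  £249,500 × 17% = £42,415
  → £87,025
  Less energy credit £33,000 → £54,025

Alternative floor tax:
  Adjusted income: £790,500 + £225,500 + £169,500 + £235,000 + £115,000 = £1,535,500
  Exemption: £52,000 − 20% × (£1,535,500 − £1,340,000) = £52,000 − £39,100 = £12,900
  Base: £1,535,500 − £12,900 = £1,522,600
  £1,522,600 × 12% = £182,712

£182,712 > £54,025, so the alternative floor tax is the binding amount.

£182,712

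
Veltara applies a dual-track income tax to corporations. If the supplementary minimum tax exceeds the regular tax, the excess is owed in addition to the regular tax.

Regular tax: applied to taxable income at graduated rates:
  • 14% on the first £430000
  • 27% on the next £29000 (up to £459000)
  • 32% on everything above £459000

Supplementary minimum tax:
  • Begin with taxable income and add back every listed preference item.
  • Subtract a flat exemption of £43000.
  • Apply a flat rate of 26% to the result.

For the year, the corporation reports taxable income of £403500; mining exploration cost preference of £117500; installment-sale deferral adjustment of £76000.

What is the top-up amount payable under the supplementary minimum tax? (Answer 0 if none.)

£87550

Regular tax:
  £403500 × 14% = £56490

Supplementary minimum tax:
  Adjusted income: £403500 + £117500 + £76000 = £597000
  Less exemption £43000 → base £554000
  £554000 × 26% = £144040

Excess of supplementary minimum tax over regular tax: £144040 − £56490 = £87550.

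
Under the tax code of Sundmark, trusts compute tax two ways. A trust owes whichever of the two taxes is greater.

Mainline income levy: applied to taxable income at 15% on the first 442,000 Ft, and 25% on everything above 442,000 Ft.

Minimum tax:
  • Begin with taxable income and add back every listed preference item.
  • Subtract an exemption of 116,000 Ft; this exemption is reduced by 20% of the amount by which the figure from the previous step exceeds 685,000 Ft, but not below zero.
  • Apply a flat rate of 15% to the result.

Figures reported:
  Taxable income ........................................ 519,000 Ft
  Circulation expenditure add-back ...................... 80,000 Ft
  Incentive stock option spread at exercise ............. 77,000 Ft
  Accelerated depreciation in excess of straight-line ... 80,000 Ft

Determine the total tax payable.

98,130 Ft

Mainline income levy:
  442,000 Ft × 15% = 66,300 Ft
  77,000 Ft × 25% = 19,250 Ft
  → 85,550 Ft

Minimum tax:
  Adjusted income: 519,000 Ft + 80,000 Ft + 77,000 Ft + 80,000 Ft = 756,000 Ft
  Exemption: 116,000 Ft − 20% × (756,000 Ft − 685,000 Ft) = 116,000 Ft − 14,200 Ft = 101,800 Ft
  Base: 756,000 Ft − 101,800 Ft = 654,200 Ft
  654,200 Ft × 15% = 98,130 Ft

98,130 Ft > 85,550 Ft, so the minimum tax is the binding amount.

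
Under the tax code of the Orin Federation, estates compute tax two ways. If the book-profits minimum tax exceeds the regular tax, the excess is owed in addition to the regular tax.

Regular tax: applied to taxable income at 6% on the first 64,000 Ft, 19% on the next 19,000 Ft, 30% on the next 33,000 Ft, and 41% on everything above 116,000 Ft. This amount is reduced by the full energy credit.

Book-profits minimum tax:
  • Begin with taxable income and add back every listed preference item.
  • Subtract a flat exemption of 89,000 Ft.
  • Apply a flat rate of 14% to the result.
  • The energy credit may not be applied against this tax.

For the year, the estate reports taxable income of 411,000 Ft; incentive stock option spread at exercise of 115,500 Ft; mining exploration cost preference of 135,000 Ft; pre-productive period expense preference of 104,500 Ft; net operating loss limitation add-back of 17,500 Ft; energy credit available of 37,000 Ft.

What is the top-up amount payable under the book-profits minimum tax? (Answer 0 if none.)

Regular tax:
  64,000 Ft × 6% = 3,840 Ft
  19,000 Ft × 19% = 3,610 Ft
  33,000 Ft × 30% = 9,900 Ft
  295,000 Ft × 41% = 120,950 Ft
  → 138,300 Ft
  Less energy credit 37,000 Ft → 101,300 Ft

Book-profits minimum tax:
  Adjusted income: 411,000 Ft + 115,500 Ft + 135,000 Ft + 104,500 Ft + 17,500 Ft = 783,500 Ft
  Less exemption 89,000 Ft → base 694,500 Ft
  694,500 Ft × 14% = 97,230 Ft

97,230 Ft ≤ 101,300 Ft, so no add-on is due.

0 Ft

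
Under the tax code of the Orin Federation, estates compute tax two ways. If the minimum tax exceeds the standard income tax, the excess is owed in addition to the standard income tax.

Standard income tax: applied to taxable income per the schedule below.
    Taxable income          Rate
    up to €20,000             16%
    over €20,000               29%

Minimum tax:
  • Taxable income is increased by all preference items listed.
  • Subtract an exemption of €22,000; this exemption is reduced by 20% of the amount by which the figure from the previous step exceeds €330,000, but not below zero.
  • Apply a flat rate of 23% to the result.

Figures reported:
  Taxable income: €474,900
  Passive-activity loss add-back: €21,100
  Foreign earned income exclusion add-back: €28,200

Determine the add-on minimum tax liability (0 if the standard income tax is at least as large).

€0

Standard income tax:
  €20,000 × 16% = €3,200
  €454,900 × 29% = €131,921
  → €135,121

Minimum tax:
  Adjusted income: €474,900 + €21,100 + €28,200 = €524,200
  Exemption: 20% × (€524,200 − €330,000) = €38,840 ≥ €22,000, so the exemption is fully phased out
  Base: €524,200 − €0 = €524,200
  €524,200 × 23% = €120,566

€120,566 ≤ €135,121, so no add-on is due.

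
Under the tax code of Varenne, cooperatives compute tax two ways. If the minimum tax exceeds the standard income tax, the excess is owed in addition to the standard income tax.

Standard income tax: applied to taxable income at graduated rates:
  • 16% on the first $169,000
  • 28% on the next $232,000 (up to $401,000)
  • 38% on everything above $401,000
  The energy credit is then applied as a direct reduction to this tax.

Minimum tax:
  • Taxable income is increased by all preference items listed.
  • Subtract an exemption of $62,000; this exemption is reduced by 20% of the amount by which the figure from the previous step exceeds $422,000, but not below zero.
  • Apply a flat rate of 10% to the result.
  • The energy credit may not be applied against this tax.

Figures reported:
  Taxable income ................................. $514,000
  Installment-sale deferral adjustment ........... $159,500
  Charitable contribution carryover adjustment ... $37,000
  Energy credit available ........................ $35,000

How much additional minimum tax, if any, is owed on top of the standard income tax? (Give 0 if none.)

Minimum tax:
  Adjusted income: $514,000 + $159,500 + $37,000 = $710,500
  Exemption: $62,000 − 20% × ($710,500 − $422,000) = $62,000 − $57,700 = $4,300
  Base: $710,500 − $4,300 = $706,200
  $706,200 × 10% = $70,620

Standard income tax:
  $169,000 × 16% = $27,040
  $232,000 × 28% = $64,960
  $113,000 × 38% = $42,940
  → $134,940
  Less energy credit $35,000 → $99,940

$70,620 ≤ $99,940, so no add-on is due.

$0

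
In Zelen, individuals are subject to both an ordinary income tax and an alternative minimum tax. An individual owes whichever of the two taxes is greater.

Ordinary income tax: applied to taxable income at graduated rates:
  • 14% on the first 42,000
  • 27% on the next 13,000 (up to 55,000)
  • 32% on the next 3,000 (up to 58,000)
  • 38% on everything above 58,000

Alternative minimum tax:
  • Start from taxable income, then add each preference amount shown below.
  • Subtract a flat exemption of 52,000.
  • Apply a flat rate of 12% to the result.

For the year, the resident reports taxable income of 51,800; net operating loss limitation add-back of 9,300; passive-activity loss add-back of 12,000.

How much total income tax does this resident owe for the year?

Ordinary income tax:
  42,000 × 14% = 5,880
  9,800 × 27% = 2,646
  → 8,526

Alternative minimum tax:
  Adjusted income: 51,800 + 9,300 + 12,000 = 73,100
  Less exemption 52,000 → base 21,100
  21,100 × 12% = 2,532

8,526 > 2,532, so the ordinary income tax governs.

8,526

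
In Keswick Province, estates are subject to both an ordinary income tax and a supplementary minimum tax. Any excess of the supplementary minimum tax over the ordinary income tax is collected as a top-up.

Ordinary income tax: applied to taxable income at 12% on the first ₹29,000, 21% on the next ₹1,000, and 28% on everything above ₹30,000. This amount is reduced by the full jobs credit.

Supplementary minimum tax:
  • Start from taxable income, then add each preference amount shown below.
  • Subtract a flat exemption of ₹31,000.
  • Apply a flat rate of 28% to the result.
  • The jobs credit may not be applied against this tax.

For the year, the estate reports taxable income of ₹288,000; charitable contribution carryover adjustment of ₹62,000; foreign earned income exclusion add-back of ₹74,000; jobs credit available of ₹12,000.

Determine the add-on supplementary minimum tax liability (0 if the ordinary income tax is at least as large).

₹46,110

Ordinary income tax:
  ₹29,000 × 12% = ₹3,480
  ₹1,000 × 21% = ₹210
  ₹258,000 × 28% = ₹72,240
  → ₹75,930
  Less jobs credit ₹12,000 → ₹63,930

Supplementary minimum tax:
  Adjusted income: ₹288,000 + ₹62,000 + ₹74,000 = ₹424,000
  Less exemption ₹31,000 → base ₹393,000
  ₹393,000 × 28% = ₹110,040

Excess of supplementary minimum tax over ordinary income tax: ₹110,040 − ₹63,930 = ₹46,110.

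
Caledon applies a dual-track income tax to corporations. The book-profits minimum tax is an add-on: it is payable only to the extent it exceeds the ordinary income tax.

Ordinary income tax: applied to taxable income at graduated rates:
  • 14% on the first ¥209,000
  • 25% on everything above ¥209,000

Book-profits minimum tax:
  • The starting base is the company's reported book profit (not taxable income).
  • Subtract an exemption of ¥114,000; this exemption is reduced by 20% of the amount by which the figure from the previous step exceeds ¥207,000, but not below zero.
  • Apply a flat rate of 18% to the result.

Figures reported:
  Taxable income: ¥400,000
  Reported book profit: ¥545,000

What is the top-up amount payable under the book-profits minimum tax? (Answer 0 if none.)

¥12,738

Book-profits minimum tax:
  Base (reported book profit): ¥545,000
  Exemption: ¥114,000 − 20% × (¥545,000 − ¥207,000) = ¥114,000 − ¥67,600 = ¥46,400
  Base: ¥545,000 − ¥46,400 = ¥498,600
  ¥498,600 × 18% = ¥89,748

Ordinary income tax:
  ¥209,000 × 14% = ¥29,260
  ¥191,000 × 25% = ¥47,750
  → ¥77,010

Excess of book-profits minimum tax over ordinary income tax: ¥89,748 − ¥77,010 = ¥12,738.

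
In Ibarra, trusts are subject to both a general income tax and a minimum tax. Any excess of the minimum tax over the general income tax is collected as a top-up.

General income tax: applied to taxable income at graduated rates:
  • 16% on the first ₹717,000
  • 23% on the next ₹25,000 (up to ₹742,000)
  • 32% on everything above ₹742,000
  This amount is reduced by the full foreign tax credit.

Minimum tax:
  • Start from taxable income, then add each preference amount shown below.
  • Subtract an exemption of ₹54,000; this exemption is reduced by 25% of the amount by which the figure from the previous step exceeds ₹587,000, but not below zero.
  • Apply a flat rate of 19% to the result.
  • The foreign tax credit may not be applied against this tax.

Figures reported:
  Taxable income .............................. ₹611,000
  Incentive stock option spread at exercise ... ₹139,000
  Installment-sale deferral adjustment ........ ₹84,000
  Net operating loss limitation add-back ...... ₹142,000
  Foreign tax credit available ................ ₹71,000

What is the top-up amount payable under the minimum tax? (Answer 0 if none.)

₹158,680

General income tax:
  ₹611,000 × 16% = ₹97,760
  Less foreign tax credit ₹71,000 → ₹26,760

Minimum tax:
  Adjusted income: ₹611,000 + ₹139,000 + ₹84,000 + ₹142,000 = ₹976,000
  Exemption: 25% × (₹976,000 − ₹587,000) = ₹97,250 ≥ ₹54,000, so the exemption is fully phased out
  Base: ₹976,000 − ₹0 = ₹976,000
  ₹976,000 × 19% = ₹185,440

Excess of minimum tax over general income tax: ₹185,440 − ₹26,760 = ₹158,680.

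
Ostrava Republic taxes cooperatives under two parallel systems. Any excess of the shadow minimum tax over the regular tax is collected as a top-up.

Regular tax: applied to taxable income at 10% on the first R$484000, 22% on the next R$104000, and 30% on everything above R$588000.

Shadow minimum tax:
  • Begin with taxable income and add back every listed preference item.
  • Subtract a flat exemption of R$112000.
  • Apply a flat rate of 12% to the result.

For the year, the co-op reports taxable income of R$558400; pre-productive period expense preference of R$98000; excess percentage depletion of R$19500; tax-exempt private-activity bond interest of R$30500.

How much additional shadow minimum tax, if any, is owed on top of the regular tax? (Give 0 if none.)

Regular tax:
  R$484000 × 10% = R$48400
  R$74400 × 22% = R$16368
  → R$64768

Shadow minimum tax:
  Adjusted income: R$558400 + R$98000 + R$19500 + R$30500 = R$706400
  Less exemption R$112000 → base R$594400
  R$594400 × 12% = R$71328

Excess of shadow minimum tax over regular tax: R$71328 − R$64768 = R$6560.

R$6560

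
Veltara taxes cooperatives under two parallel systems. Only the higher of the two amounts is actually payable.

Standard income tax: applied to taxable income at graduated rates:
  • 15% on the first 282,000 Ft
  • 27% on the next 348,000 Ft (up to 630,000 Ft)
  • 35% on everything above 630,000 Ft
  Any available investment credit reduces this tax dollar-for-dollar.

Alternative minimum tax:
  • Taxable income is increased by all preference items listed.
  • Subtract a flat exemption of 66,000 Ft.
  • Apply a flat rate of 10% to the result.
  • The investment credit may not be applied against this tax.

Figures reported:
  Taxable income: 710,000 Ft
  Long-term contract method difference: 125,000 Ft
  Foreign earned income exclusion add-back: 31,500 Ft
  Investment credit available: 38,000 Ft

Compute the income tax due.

126,260 Ft

Standard income tax:
  282,000 Ft × 15% = 42,300 Ft
  348,000 Ft × 27% = 93,960 Ft
  80,000 Ft × 35% = 28,000 Ft
  → 164,260 Ft
  Less investment credit 38,000 Ft → 126,260 Ft

Alternative minimum tax:
  Adjusted income: 710,000 Ft + 125,000 Ft + 31,500 Ft = 866,500 Ft
  Less exemption 66,000 Ft → base 800,500 Ft
  800,500 Ft × 10% = 80,050 Ft

126,260 Ft > 80,050 Ft, so the standard income tax governs.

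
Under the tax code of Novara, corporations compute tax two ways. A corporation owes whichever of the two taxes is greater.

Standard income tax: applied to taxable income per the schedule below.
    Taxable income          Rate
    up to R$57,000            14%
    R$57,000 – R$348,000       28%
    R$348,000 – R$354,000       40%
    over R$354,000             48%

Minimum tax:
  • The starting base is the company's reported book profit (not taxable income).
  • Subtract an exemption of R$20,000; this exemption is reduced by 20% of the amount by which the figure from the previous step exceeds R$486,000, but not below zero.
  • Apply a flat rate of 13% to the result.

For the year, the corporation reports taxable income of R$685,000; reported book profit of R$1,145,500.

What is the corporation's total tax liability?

R$250,740

Minimum tax:
  Base (reported book profit): R$1,145,500
  Exemption: 20% × (R$1,145,500 − R$486,000) = R$131,900 ≥ R$20,000, so the exemption is fully phased out
  Base: R$1,145,500 − R$0 = R$1,145,500
  R$1,145,500 × 13% = R$148,915

Standard income tax:
  R$57,000 × 14% = R$7,980
  R$291,000 × 28% = R$81,480
  R$6,000 × 40% = R$2,400
  R$331,000 × 48% = R$158,880
  → R$250,740

R$250,740 > R$148,915, so the standard income tax governs.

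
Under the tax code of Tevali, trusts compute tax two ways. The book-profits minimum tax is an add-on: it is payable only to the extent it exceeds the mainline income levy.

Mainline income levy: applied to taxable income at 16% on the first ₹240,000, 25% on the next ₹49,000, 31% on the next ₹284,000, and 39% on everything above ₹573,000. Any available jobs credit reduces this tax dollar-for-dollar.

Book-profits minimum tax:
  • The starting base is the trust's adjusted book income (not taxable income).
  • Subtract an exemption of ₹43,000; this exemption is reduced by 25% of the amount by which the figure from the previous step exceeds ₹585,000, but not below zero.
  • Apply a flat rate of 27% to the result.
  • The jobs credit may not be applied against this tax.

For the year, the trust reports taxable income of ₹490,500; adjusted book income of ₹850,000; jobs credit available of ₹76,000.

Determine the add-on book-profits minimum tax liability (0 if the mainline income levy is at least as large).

₹192,385

Mainline income levy:
  ₹240,000 × 16% = ₹38,400
  ₹49,000 × 25% = ₹12,250
  ₹201,500 × 31% = ₹62,465
  → ₹113,115
  Less jobs credit ₹76,000 → ₹37,115

Book-profits minimum tax:
  Base (adjusted book income): ₹850,000
  Exemption: 25% × (₹850,000 − ₹585,000) = ₹66,250 ≥ ₹43,000, so the exemption is fully phased out
  Base: ₹850,000 − ₹0 = ₹850,000
  ₹850,000 × 27% = ₹229,500

Excess of book-profits minimum tax over mainline income levy: ₹229,500 − ₹37,115 = ₹192,385.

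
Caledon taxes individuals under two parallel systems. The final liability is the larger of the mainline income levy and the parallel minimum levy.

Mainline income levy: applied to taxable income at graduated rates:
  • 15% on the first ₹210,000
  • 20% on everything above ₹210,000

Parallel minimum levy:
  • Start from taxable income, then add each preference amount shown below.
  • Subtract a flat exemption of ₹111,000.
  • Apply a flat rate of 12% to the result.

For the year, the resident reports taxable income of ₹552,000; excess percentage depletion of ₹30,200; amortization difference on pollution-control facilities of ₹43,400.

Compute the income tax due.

Mainline income levy:
  ₹210,000 × 15% = ₹31,500
  ₹342,000 × 20% = ₹68,400
  → ₹99,900

Parallel minimum levy:
  Adjusted income: ₹552,000 + ₹30,200 + ₹43,400 = ₹625,600
  Less exemption ₹111,000 → base ₹514,600
  ₹514,600 × 12% = ₹61,752

₹99,900 > ₹61,752, so the mainline income levy governs.

₹99,900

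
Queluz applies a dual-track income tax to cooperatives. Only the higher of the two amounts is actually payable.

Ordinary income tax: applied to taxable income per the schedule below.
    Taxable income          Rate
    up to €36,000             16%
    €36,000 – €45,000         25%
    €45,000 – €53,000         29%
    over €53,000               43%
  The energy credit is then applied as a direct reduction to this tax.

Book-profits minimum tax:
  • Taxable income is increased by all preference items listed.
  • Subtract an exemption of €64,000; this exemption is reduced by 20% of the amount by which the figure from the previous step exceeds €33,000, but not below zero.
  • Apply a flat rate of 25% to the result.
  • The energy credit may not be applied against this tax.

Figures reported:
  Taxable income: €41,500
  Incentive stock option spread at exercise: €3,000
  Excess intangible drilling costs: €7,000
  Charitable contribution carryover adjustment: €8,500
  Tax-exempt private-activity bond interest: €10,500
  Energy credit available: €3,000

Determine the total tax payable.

€4,135

Ordinary income tax:
  €36,000 × 16% = €5,760
  €5,500 × 25% = €1,375
  → €7,135
  Less energy credit €3,000 → €4,135

Book-profits minimum tax:
  Adjusted income: €41,500 + €3,000 + €7,000 + €8,500 + €10,500 = €70,500
  Exemption: €64,000 − 20% × (€70,500 − €33,000) = €64,000 − €7,500 = €56,500
  Base: €70,500 − €56,500 = €14,000
  €14,000 × 25% = €3,500

€4,135 > €3,500, so the ordinary income tax governs.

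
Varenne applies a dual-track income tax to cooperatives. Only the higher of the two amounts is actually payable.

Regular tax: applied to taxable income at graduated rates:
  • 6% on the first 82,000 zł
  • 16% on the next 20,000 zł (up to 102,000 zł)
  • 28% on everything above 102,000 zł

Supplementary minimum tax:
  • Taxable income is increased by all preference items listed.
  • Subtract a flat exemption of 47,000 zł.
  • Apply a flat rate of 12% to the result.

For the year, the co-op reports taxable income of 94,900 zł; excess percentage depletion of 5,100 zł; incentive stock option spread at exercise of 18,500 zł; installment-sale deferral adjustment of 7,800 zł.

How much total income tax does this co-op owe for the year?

Regular tax:
  82,000 zł × 6% = 4,920 zł
  12,900 zł × 16% = 2,064 zł
  → 6,984 zł

Supplementary minimum tax:
  Adjusted income: 94,900 zł + 5,100 zł + 18,500 zł + 7,800 zł = 126,300 zł
  Less exemption 47,000 zł → base 79,300 zł
  79,300 zł × 12% = 9,516 zł

9,516 zł > 6,984 zł, so the supplementary minimum tax is the binding amount.

9,516 zł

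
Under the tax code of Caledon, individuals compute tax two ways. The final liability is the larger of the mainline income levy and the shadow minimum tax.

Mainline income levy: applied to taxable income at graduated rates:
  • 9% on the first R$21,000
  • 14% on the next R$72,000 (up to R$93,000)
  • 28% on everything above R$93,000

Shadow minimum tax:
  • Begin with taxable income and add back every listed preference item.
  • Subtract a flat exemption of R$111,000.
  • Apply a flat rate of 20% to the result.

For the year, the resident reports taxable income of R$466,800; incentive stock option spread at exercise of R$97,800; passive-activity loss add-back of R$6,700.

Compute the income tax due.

R$116,634

Mainline income levy:
  R$21,000 × 9% = R$1,890
  R$72,000 × 14% = R$10,080
  R$373,800 × 28% = R$104,664
  → R$116,634

Shadow minimum tax:
  Adjusted income: R$466,800 + R$97,800 + R$6,700 = R$571,300
  Less exemption R$111,000 → base R$460,300
  R$460,300 × 20% = R$92,060

R$116,634 > R$92,060, so the mainline income levy governs.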